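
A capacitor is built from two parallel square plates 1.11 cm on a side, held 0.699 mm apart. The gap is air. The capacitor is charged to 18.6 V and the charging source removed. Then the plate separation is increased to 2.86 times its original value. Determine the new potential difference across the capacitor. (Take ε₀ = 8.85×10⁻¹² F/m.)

53.2 V

A = (1.11 cm)² = 1.23×10⁻⁴ m².
Initially C₁ = ε₀A/d = 8.85×10⁻¹² × 1.23×10⁻⁴ / 6.99×10⁻⁴ = 1.56×10⁻¹² F.
V₁ = 18.6 V.
Isolated ⇒ Q is held fixed. C₂ = 0.350 C₁ and V = Q/C, so V₂/V₁ = C₁/C₂ = 2.86.
V₂ = 2.86 × 18.6 = 53.2 V.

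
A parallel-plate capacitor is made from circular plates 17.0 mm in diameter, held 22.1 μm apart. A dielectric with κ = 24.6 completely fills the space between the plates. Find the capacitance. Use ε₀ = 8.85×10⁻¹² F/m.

A = π(17.0/2 mm)² = 2.27×10⁻⁴ m².
C = κε₀A/d = 24.6 × 8.85×10⁻¹² × 2.27×10⁻⁴ / 2.21×10⁻⁵ = 2.24×10⁻⁹ F.

2.24 nF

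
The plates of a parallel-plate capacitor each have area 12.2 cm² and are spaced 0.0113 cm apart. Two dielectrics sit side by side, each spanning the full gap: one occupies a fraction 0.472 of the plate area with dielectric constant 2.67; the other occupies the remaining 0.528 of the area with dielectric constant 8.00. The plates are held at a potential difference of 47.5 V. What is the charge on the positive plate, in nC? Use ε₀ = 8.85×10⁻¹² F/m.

A = 12.2 cm² = 1.22×10⁻³ m².
Side-by-side slabs ⇒ two capacitors in parallel, each spanning the full gap.
C₁ = κ₁ε₀A₁/d = 2.67 × 8.85×10⁻¹² × 5.76×10⁻⁴ / 1.13×10⁻⁴ = 1.20×10⁻¹⁰ F.
C₂ = κ₂ε₀A₂/d = 8.00 × 8.85×10⁻¹² × 6.44×10⁻⁴ / 1.13×10⁻⁴ = 4.04×10⁻¹⁰ F.
C = C₁ + C₂ = 5.24×10⁻¹⁰ F.
Q = CV = 5.24×10⁻¹⁰ × 47.5 = 2.49×10⁻⁸ C.

Q ≈ 24.9 nC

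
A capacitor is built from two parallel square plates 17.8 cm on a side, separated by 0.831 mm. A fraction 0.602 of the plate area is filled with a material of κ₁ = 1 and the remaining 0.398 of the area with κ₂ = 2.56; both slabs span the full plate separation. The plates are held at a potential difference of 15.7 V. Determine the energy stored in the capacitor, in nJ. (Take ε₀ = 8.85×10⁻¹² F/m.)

A = (17.8 cm)² = 3.17×10⁻² m².
Side-by-side slabs ⇒ two capacitors in parallel, each spanning the full gap.
C₁ = κ₁ε₀A₁/d = 1.00 × 8.85×10⁻¹² × 1.91×10⁻² / 8.31×10⁻⁴ = 2.03×10⁻¹⁰ F.
C₂ = κ₂ε₀A₂/d = 2.56 × 8.85×10⁻¹² × 1.26×10⁻² / 8.31×10⁻⁴ = 3.44×10⁻¹⁰ F.
C = C₁ + C₂ = 5.47×10⁻¹⁰ F.
U = ½CV² = ½ × 5.47×10⁻¹⁰ × (15.7)² = 6.74×10⁻⁸ J.

U ≈ 67.4 nJ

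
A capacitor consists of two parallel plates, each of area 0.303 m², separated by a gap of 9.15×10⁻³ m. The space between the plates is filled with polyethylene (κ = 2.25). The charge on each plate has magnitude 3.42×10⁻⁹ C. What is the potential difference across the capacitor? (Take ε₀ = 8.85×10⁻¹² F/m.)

C = κε₀A/d = 2.25 × 8.85×10⁻¹² × 0.303 / 9.15×10⁻³ = 6.59×10⁻¹⁰ F.
V = Q/C = 3.42×10⁻⁹ / 6.59×10⁻¹⁰ = 5.19 V.

V ≈ 5.19 V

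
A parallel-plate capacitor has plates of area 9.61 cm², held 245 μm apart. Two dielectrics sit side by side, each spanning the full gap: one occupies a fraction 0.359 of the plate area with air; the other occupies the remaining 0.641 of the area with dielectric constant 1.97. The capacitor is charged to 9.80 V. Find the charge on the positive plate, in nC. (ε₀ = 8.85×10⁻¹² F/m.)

A = 9.61 cm² = 9.61×10⁻⁴ m².
Side-by-side slabs ⇒ two capacitors in parallel, each spanning the full gap.
C₁ = κ₁ε₀A₁/d = 1.00 × 8.85×10⁻¹² × 3.45×10⁻⁴ / 2.45×10⁻⁴ = 1.25×10⁻¹¹ F.
C₂ = κ₂ε₀A₂/d = 1.97 × 8.85×10⁻¹² × 6.16×10⁻⁴ / 2.45×10⁻⁴ = 4.38×10⁻¹¹ F.
C = C₁ + C₂ = 5.63×10⁻¹¹ F.
Q = CV = 5.63×10⁻¹¹ × 9.80 = 5.52×10⁻¹⁰ C.

0.552 nC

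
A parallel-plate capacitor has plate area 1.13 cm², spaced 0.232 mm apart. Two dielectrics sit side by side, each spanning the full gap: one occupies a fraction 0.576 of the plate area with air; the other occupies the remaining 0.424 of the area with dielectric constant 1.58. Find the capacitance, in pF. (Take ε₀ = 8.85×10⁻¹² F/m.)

A = 1.13 cm² = 1.13×10⁻⁴ m².
Side-by-side slabs ⇒ two capacitors in parallel, each spanning the full gap.
C₁ = κ₁ε₀A₁/d = 1.00 × 8.85×10⁻¹² × 6.51×10⁻⁵ / 2.32×10⁻⁴ = 2.48×10⁻¹² F.
C₂ = κ₂ε₀A₂/d = 1.58 × 8.85×10⁻¹² × 4.79×10⁻⁵ / 2.32×10⁻⁴ = 2.89×10⁻¹² F.
C = C₁ + C₂ = 5.37×10⁻¹² F.

5.37 pF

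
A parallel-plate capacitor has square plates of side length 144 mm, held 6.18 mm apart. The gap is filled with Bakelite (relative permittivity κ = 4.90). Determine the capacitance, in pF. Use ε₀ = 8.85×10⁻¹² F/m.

A = (144 mm)² = 2.07×10⁻² m².
C = κε₀A/d = 4.90 × 8.85×10⁻¹² × 2.07×10⁻² / 6.18×10⁻³ = 1.46×10⁻¹⁰ F.

146 pF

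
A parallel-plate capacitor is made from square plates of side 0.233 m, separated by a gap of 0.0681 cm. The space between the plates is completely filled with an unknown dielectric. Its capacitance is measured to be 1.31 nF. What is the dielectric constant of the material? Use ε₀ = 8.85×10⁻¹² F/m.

A = (0.233 m)² = 5.43×10⁻² m².
κ = Cd/(ε₀A) = 1.31×10⁻⁹ × 6.81×10⁻⁴ / (8.85×10⁻¹² × 5.43×10⁻²) = 1.86.

1.86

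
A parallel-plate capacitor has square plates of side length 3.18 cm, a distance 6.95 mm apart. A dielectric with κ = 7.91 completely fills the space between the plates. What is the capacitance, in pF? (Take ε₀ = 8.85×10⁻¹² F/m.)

10.2 pF

A = (3.18 cm)² = 1.01×10⁻³ m².
C = κε₀A/d = 7.91 × 8.85×10⁻¹² × 1.01×10⁻³ / 6.95×10⁻³ = 1.02×10⁻¹¹ F.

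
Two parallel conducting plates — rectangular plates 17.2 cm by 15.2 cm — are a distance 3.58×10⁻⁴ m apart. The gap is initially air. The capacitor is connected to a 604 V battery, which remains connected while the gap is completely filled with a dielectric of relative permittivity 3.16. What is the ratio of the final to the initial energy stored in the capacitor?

U₂/U₁ ≈ 3.16

Battery connected ⇒ V is held fixed.
C₂ = 3.16 C₁ and U = ½CV², so U₂/U₁ = C₂/C₁ = 3.16.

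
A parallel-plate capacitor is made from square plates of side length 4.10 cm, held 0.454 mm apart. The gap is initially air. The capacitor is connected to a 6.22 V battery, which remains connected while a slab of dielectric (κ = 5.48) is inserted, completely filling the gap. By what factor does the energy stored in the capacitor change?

U₂/U₁ ≈ 5.48

Battery connected ⇒ V is held fixed.
C₂ = 5.48 C₁ and U = ½CV², so U₂/U₁ = C₂/C₁ = 5.48.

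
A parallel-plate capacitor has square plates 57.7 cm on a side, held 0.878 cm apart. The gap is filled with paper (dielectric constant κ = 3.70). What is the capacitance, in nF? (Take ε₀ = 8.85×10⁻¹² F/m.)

A = (57.7 cm)² = 0.333 m².
C = κε₀A/d = 3.70 × 8.85×10⁻¹² × 0.333 / 8.78×10⁻³ = 1.24×10⁻⁹ F.

1.24 nF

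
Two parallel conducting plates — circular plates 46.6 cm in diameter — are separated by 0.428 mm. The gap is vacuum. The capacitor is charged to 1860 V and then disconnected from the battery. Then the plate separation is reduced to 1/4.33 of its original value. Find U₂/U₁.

U₂/U₁ ≈ 0.231

Isolated ⇒ Q is held fixed.
C₂ = 4.33 C₁ and U = Q²/(2C), so U₂/U₁ = C₁/C₂ = 0.231.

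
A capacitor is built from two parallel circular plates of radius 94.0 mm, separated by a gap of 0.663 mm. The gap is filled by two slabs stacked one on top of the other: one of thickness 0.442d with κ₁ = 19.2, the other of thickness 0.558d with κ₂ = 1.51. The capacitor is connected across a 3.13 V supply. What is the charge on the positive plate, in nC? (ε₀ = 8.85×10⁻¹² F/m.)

Q ≈ 2.95 nC

A = π(94.0 mm)² = 2.78×10⁻² m².
Stacked slabs ⇒ two capacitors in series, each with the full plate area.
C₁ = κ₁ε₀A/d₁ = 19.2 × 8.85×10⁻¹² × 2.78×10⁻² / 2.93×10⁻⁴ = 1.61×10⁻⁸ F.
C₂ = κ₂ε₀A/d₂ = 1.51 × 8.85×10⁻¹² × 2.78×10⁻² / 3.70×10⁻⁴ = 1.00×10⁻⁹ F.
C = (1/C₁ + 1/C₂)⁻¹ = 9.44×10⁻¹⁰ F.
Q = CV = 9.44×10⁻¹⁰ × 3.13 = 2.95×10⁻⁹ C.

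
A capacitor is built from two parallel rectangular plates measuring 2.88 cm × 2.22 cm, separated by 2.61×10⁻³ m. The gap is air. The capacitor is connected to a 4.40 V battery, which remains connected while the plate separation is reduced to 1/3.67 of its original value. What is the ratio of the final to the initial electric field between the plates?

Battery connected ⇒ V is held fixed.
E = V/d, so E₂/E₁ = d₁/d₂ = 3.67.

E₂/E₁ ≈ 3.67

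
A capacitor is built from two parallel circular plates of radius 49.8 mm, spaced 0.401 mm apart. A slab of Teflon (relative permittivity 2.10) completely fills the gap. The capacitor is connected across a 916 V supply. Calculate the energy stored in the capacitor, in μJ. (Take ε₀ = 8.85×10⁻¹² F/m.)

151 μJ

A = π(49.8 mm)² = 7.79×10⁻³ m².
C = κε₀A/d = 2.10 × 8.85×10⁻¹² × 7.79×10⁻³ / 4.01×10⁻⁴ = 3.61×10⁻¹⁰ F.
U = ½CV² = ½ × 3.61×10⁻¹⁰ × (916)² = 1.51×10⁻⁴ J.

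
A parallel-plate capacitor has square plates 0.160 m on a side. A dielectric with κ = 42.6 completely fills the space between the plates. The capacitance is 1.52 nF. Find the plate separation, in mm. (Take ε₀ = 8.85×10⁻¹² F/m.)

A = (0.160 m)² = 2.56×10⁻² m².
d = κε₀A/C = 42.6 × 8.85×10⁻¹² × 2.56×10⁻² / 1.52×10⁻⁹ = 6.35×10⁻³ m.

6.35 mm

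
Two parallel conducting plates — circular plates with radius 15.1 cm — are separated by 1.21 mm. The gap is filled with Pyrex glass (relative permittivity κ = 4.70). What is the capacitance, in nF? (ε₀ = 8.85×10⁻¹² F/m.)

A = π(15.1 cm)² = 7.16×10⁻² m².
C = κε₀A/d = 4.70 × 8.85×10⁻¹² × 7.16×10⁻² / 1.21×10⁻³ = 2.46×10⁻⁹ F.

2.46 nF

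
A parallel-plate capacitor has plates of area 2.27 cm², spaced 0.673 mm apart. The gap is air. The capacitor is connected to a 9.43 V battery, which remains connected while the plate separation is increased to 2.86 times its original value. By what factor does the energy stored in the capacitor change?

0.350

Battery connected ⇒ V is held fixed.
C₂ = 0.350 C₁ and U = ½CV², so U₂/U₁ = C₂/C₁ = 0.350.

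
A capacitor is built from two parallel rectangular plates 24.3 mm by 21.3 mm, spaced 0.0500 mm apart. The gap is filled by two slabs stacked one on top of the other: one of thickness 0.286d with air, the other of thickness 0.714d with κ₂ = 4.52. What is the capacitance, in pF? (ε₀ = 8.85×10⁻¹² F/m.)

A = 24.3 × 21.3 mm² = 5.18×10⁻⁴ m².
Stacked slabs ⇒ two capacitors in series, each with the full plate area.
C₁ = κ₁ε₀A/d₁ = 1.00 × 8.85×10⁻¹² × 5.18×10⁻⁴ / 1.43×10⁻⁵ = 3.20×10⁻¹⁰ F.
C₂ = κ₂ε₀A/d₂ = 4.52 × 8.85×10⁻¹² × 5.18×10⁻⁴ / 3.57×10⁻⁵ = 5.80×10⁻¹⁰ F.
C = (1/C₁ + 1/C₂)⁻¹ = 2.06×10⁻¹⁰ F.

206 pF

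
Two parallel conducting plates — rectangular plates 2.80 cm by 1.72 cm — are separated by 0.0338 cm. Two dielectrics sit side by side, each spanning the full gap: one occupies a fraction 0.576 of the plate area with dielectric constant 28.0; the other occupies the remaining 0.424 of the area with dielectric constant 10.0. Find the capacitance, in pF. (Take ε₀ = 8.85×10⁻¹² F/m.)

A = 2.80 × 1.72 cm² = 4.82×10⁻⁴ m².
Side-by-side slabs ⇒ two capacitors in parallel, each spanning the full gap.
C₁ = κ₁ε₀A₁/d = 28.0 × 8.85×10⁻¹² × 2.77×10⁻⁴ / 3.38×10⁻⁴ = 2.03×10⁻¹⁰ F.
C₂ = κ₂ε₀A₂/d = 10.0 × 8.85×10⁻¹² × 2.04×10⁻⁴ / 3.38×10⁻⁴ = 5.35×10⁻¹¹ F.
C = C₁ + C₂ = 2.57×10⁻¹⁰ F.

C ≈ 257 pF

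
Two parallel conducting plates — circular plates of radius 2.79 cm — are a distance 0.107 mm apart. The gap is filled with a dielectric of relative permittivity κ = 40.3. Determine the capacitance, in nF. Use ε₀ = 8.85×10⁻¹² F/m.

C ≈ 8.15 nF

A = π(2.79 cm)² = 2.45×10⁻³ m².
C = κε₀A/d = 40.3 × 8.85×10⁻¹² × 2.45×10⁻³ / 1.07×10⁻⁴ = 8.15×10⁻⁹ F.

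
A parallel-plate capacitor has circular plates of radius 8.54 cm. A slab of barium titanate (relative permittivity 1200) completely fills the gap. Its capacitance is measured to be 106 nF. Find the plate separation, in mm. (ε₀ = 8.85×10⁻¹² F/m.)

d ≈ 2.30 mm

A = π(8.54 cm)² = 2.29×10⁻² m².
d = κε₀A/C = 1200 × 8.85×10⁻¹² × 2.29×10⁻² / 1.06×10⁻⁷ = 2.30×10⁻³ m.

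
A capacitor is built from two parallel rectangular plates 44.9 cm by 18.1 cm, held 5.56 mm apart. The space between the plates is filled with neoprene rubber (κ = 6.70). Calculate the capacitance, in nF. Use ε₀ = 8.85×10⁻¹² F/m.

C ≈ 0.867 nF

A = 44.9 × 18.1 cm² = 8.13×10⁻² m².
C = κε₀A/d = 6.70 × 8.85×10⁻¹² × 8.13×10⁻² / 5.56×10⁻³ = 8.67×10⁻¹⁰ F.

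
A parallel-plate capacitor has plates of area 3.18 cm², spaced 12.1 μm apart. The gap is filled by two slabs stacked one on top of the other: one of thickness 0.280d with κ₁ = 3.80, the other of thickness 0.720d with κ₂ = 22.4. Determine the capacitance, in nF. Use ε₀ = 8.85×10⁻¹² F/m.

C ≈ 2.20 nF

A = 3.18 cm² = 3.18×10⁻⁴ m².
Stacked slabs ⇒ two capacitors in series, each with the full plate area.
C₁ = κ₁ε₀A/d₁ = 3.80 × 8.85×10⁻¹² × 3.18×10⁻⁴ / 3.39×10⁻⁶ = 3.16×10⁻⁹ F.
C₂ = κ₂ε₀A/d₂ = 22.4 × 8.85×10⁻¹² × 3.18×10⁻⁴ / 8.71×10⁻⁶ = 7.24×10⁻⁹ F.
C = (1/C₁ + 1/C₂)⁻¹ = 2.20×10⁻⁹ F.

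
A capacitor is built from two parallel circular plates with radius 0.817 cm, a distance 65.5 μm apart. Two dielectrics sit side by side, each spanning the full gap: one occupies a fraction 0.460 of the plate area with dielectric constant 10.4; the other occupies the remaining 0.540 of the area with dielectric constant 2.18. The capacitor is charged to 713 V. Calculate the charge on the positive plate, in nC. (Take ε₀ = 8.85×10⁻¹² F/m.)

120 nC

A = π(0.817 cm)² = 2.10×10⁻⁴ m².
Side-by-side slabs ⇒ two capacitors in parallel, each spanning the full gap.
C₁ = κ₁ε₀A₁/d = 10.4 × 8.85×10⁻¹² × 9.65×10⁻⁵ / 6.55×10⁻⁵ = 1.36×10⁻¹⁰ F.
C₂ = κ₂ε₀A₂/d = 2.18 × 8.85×10⁻¹² × 1.13×10⁻⁴ / 6.55×10⁻⁵ = 3.34×10⁻¹¹ F.
C = C₁ + C₂ = 1.69×10⁻¹⁰ F.
Q = CV = 1.69×10⁻¹⁰ × 713 = 1.20×10⁻⁷ C.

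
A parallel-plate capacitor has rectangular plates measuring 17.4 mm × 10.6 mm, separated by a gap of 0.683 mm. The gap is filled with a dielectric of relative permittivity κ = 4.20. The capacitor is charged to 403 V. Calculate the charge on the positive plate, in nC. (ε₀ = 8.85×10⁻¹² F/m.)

4.05 nC

A = 17.4 × 10.6 mm² = 1.84×10⁻⁴ m².
C = κε₀A/d = 4.20 × 8.85×10⁻¹² × 1.84×10⁻⁴ / 6.83×10⁻⁴ = 1.00×10⁻¹¹ F.
Q = CV = 1.00×10⁻¹¹ × 403 = 4.05×10⁻⁹ C.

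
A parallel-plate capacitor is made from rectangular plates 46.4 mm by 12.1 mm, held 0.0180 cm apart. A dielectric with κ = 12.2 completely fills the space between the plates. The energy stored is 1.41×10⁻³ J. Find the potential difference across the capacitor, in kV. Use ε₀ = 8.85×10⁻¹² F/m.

A = 46.4 × 12.1 mm² = 5.61×10⁻⁴ m².
C = κε₀A/d = 12.2 × 8.85×10⁻¹² × 5.61×10⁻⁴ / 1.80×10⁻⁴ = 3.37×10⁻¹⁰ F.
V = √(2U/C) = √(2 × 1.41×10⁻³ / 3.37×10⁻¹⁰) = 2.89×10³ V.

V ≈ 2.89 kV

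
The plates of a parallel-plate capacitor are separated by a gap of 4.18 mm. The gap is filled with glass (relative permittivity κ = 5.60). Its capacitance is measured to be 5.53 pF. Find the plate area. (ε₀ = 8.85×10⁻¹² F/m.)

A ≈ 4.66 cm²

A = Cd/(κε₀) = 5.53×10⁻¹² × 4.18×10⁻³ / (5.60 × 8.85×10⁻¹²) = 4.66×10⁻⁴ m².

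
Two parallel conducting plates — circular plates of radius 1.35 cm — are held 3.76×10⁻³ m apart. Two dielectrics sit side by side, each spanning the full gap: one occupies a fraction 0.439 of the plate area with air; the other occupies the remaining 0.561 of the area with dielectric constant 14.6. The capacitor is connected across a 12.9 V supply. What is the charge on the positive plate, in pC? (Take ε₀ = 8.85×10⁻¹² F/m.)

A = π(1.35 cm)² = 5.73×10⁻⁴ m².
Side-by-side slabs ⇒ two capacitors in parallel, each spanning the full gap.
C₁ = κ₁ε₀A₁/d = 1.00 × 8.85×10⁻¹² × 2.51×10⁻⁴ / 3.76×10⁻³ = 5.92×10⁻¹³ F.
C₂ = κ₂ε₀A₂/d = 14.6 × 8.85×10⁻¹² × 3.21×10⁻⁴ / 3.76×10⁻³ = 1.10×10⁻¹¹ F.
C = C₁ + C₂ = 1.16×10⁻¹¹ F.
Q = CV = 1.16×10⁻¹¹ × 12.9 = 1.50×10⁻¹⁰ C.

150 pC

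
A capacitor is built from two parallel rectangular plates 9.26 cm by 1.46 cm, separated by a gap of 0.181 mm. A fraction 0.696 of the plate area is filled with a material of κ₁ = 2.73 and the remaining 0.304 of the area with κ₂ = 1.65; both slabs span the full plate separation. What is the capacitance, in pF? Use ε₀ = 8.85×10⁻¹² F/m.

C ≈ 159 pF

A = 9.26 × 1.46 cm² = 1.35×10⁻³ m².
Side-by-side slabs ⇒ two capacitors in parallel, each spanning the full gap.
C₁ = κ₁ε₀A₁/d = 2.73 × 8.85×10⁻¹² × 9.41×10⁻⁴ / 1.81×10⁻⁴ = 1.26×10⁻¹⁰ F.
C₂ = κ₂ε₀A₂/d = 1.65 × 8.85×10⁻¹² × 4.11×10⁻⁴ / 1.81×10⁻⁴ = 3.32×10⁻¹¹ F.
C = C₁ + C₂ = 1.59×10⁻¹⁰ F.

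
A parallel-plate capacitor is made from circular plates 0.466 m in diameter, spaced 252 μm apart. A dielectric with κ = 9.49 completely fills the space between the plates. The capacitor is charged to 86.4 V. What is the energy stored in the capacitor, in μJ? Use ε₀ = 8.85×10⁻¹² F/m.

212 μJ

A = π(0.466/2 m)² = 0.171 m².
C = κε₀A/d = 9.49 × 8.85×10⁻¹² × 0.171 / 2.52×10⁻⁴ = 5.68×10⁻⁸ F.
U = ½CV² = ½ × 5.68×10⁻⁸ × (86.4)² = 2.12×10⁻⁴ J.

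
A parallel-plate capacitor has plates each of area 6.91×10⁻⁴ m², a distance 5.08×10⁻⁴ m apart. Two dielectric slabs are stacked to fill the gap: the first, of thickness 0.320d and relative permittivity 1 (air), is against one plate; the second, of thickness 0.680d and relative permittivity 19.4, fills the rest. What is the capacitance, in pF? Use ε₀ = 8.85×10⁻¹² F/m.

Stacked slabs ⇒ two capacitors in series, each with the full plate area.
C₁ = κ₁ε₀A/d₁ = 1.00 × 8.85×10⁻¹² × 6.91×10⁻⁴ / 1.63×10⁻⁴ = 3.76×10⁻¹¹ F.
C₂ = κ₂ε₀A/d₂ = 19.4 × 8.85×10⁻¹² × 6.91×10⁻⁴ / 3.45×10⁻⁴ = 3.43×10⁻¹⁰ F.
C = (1/C₁ + 1/C₂)⁻¹ = 3.39×10⁻¹¹ F.

C ≈ 33.9 pF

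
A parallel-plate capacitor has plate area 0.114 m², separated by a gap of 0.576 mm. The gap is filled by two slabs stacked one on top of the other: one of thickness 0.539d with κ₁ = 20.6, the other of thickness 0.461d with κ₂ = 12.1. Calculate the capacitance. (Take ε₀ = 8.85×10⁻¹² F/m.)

27.3 nF

Stacked slabs ⇒ two capacitors in series, each with the full plate area.
C₁ = κ₁ε₀A/d₁ = 20.6 × 8.85×10⁻¹² × 0.114 / 3.10×10⁻⁴ = 6.69×10⁻⁸ F.
C₂ = κ₂ε₀A/d₂ = 12.1 × 8.85×10⁻¹² × 0.114 / 2.66×10⁻⁴ = 4.60×10⁻⁸ F.
C = (1/C₁ + 1/C₂)⁻¹ = 2.73×10⁻⁸ F.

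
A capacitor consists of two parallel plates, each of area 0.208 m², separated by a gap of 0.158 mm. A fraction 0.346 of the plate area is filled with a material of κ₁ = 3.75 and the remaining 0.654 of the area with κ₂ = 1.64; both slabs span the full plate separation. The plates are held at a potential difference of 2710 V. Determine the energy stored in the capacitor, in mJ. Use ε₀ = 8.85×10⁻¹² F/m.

101 mJ

Side-by-side slabs ⇒ two capacitors in parallel, each spanning the full gap.
C₁ = κ₁ε₀A₁/d = 3.75 × 8.85×10⁻¹² × 7.20×10⁻² / 1.58×10⁻⁴ = 1.51×10⁻⁸ F.
C₂ = κ₂ε₀A₂/d = 1.64 × 8.85×10⁻¹² × 0.136 / 1.58×10⁻⁴ = 1.25×10⁻⁸ F.
C = C₁ + C₂ = 2.76×10⁻⁸ F.
U = ½CV² = ½ × 2.76×10⁻⁸ × (2710)² = 0.101 J.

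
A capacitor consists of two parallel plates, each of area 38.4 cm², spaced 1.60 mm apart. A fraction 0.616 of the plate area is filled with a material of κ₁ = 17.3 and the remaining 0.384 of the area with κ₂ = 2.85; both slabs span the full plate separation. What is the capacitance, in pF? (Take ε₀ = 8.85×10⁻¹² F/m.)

A = 38.4 cm² = 3.84×10⁻³ m².
Side-by-side slabs ⇒ two capacitors in parallel, each spanning the full gap.
C₁ = κ₁ε₀A₁/d = 17.3 × 8.85×10⁻¹² × 2.37×10⁻³ / 1.60×10⁻³ = 2.26×10⁻¹⁰ F.
C₂ = κ₂ε₀A₂/d = 2.85 × 8.85×10⁻¹² × 1.47×10⁻³ / 1.60×10⁻³ = 2.32×10⁻¹¹ F.
C = C₁ + C₂ = 2.50×10⁻¹⁰ F.

C ≈ 250 pF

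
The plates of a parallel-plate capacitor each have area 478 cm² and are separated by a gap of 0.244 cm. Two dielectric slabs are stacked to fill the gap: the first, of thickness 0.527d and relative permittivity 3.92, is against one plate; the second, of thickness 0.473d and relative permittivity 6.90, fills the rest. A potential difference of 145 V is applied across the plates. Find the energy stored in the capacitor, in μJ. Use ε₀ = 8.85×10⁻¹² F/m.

U ≈ 8.98 μJ

A = 478 cm² = 4.78×10⁻² m².
Stacked slabs ⇒ two capacitors in series, each with the full plate area.
C₁ = κ₁ε₀A/d₁ = 3.92 × 8.85×10⁻¹² × 4.78×10⁻² / 1.29×10⁻³ = 1.29×10⁻⁹ F.
C₂ = κ₂ε₀A/d₂ = 6.90 × 8.85×10⁻¹² × 4.78×10⁻² / 1.15×10⁻³ = 2.53×10⁻⁹ F.
C = (1/C₁ + 1/C₂)⁻¹ = 8.54×10⁻¹⁰ F.
U = ½CV² = ½ × 8.54×10⁻¹⁰ × (145)² = 8.98×10⁻⁶ J.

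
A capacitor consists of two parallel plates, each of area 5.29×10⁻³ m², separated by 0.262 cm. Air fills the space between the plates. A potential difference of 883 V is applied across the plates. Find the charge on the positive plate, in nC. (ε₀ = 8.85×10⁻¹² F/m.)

15.8 nC

C = ε₀A/d = 8.85×10⁻¹² × 5.29×10⁻³ / 2.62×10⁻³ = 1.79×10⁻¹¹ F.
Q = CV = 1.79×10⁻¹¹ × 883 = 1.58×10⁻⁸ C.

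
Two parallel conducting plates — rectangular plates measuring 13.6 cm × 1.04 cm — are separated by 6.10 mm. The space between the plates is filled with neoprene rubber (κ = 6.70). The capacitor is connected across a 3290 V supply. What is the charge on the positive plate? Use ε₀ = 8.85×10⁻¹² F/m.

Q ≈ 45.2 nC

A = 13.6 × 1.04 cm² = 1.41×10⁻³ m².
C = κε₀A/d = 6.70 × 8.85×10⁻¹² × 1.41×10⁻³ / 6.10×10⁻³ = 1.37×10⁻¹¹ F.
Q = CV = 1.37×10⁻¹¹ × 3290 = 4.52×10⁻⁸ C.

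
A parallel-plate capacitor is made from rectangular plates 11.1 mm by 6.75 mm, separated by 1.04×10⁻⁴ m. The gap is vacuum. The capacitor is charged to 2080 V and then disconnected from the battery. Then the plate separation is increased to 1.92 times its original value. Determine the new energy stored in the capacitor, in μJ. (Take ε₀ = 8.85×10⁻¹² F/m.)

26.5 μJ

A = 11.1 × 6.75 mm² = 7.49×10⁻⁵ m².
Initially C₁ = ε₀A/d = 8.85×10⁻¹² × 7.49×10⁻⁵ / 1.04×10⁻⁴ = 6.38×10⁻¹² F.
U₁ = 1.38×10⁻⁵ J.
Isolated ⇒ Q is held fixed. C₂ = 0.521 C₁ and U = Q²/(2C), so U₂/U₁ = C₁/C₂ = 1.92.
U₂ = 1.92 × 1.38×10⁻⁵ = 2.65×10⁻⁵ J.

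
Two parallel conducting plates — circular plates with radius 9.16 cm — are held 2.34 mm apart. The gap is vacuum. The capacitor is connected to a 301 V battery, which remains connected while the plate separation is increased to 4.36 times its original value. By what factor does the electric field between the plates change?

0.229

Battery connected ⇒ V is held fixed.
E = V/d, so E₂/E₁ = d₁/d₂ = 0.229.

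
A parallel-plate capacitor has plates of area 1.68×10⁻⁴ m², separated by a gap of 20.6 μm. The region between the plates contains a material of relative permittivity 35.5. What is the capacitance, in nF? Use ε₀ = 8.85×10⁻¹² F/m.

C ≈ 2.56 nF

C = κε₀A/d = 35.5 × 8.85×10⁻¹² × 1.68×10⁻⁴ / 2.06×10⁻⁵ = 2.56×10⁻⁹ F.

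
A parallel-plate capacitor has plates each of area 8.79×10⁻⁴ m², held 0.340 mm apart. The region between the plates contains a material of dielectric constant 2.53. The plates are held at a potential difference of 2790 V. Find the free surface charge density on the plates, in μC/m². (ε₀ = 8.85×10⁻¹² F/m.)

184 μC/m²

C = κε₀A/d = 2.53 × 8.85×10⁻¹² × 8.79×10⁻⁴ / 3.40×10⁻⁴ = 5.79×10⁻¹¹ F.
σ = Q/A = CV/A = 5.79×10⁻¹¹ × 2790 / 8.79×10⁻⁴ = 1.84×10⁻⁴ C/m².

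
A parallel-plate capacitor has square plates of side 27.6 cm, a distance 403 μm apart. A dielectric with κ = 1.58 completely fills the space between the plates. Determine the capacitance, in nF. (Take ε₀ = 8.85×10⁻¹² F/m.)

C ≈ 2.64 nF

A = (27.6 cm)² = 7.62×10⁻² m².
C = κε₀A/d = 1.58 × 8.85×10⁻¹² × 7.62×10⁻² / 4.03×10⁻⁴ = 2.64×10⁻⁹ F.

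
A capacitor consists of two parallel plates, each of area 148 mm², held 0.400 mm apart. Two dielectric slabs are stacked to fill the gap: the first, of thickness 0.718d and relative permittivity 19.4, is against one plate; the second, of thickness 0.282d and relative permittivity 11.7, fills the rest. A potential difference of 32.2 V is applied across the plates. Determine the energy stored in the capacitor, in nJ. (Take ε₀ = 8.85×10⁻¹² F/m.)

A = 148 mm² = 1.48×10⁻⁴ m².
Stacked slabs ⇒ two capacitors in series, each with the full plate area.
C₁ = κ₁ε₀A/d₁ = 19.4 × 8.85×10⁻¹² × 1.48×10⁻⁴ / 2.87×10⁻⁴ = 8.85×10⁻¹¹ F.
C₂ = κ₂ε₀A/d₂ = 11.7 × 8.85×10⁻¹² × 1.48×10⁻⁴ / 1.13×10⁻⁴ = 1.36×10⁻¹⁰ F.
C = (1/C₁ + 1/C₂)⁻¹ = 5.36×10⁻¹¹ F.
U = ½CV² = ½ × 5.36×10⁻¹¹ × (32.2)² = 2.78×10⁻⁸ J.

27.8 nJ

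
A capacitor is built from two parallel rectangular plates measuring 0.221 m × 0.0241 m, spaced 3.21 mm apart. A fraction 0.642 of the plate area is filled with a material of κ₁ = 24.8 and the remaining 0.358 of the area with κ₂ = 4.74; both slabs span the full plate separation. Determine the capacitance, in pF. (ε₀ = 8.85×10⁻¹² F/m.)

A = 0.221 × 0.0241 m² = 5.33×10⁻³ m².
Side-by-side slabs ⇒ two capacitors in parallel, each spanning the full gap.
C₁ = κ₁ε₀A₁/d = 24.8 × 8.85×10⁻¹² × 3.42×10⁻³ / 3.21×10⁻³ = 2.34×10⁻¹⁰ F.
C₂ = κ₂ε₀A₂/d = 4.74 × 8.85×10⁻¹² × 1.91×10⁻³ / 3.21×10⁻³ = 2.49×10⁻¹¹ F.
C = C₁ + C₂ = 2.59×10⁻¹⁰ F.

C ≈ 259 pF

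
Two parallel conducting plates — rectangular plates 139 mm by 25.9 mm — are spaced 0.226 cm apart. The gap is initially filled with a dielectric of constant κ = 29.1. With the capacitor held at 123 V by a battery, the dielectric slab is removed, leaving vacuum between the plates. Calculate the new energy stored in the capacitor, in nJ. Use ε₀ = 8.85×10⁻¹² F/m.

U ≈ 107 nJ

A = 139 × 25.9 mm² = 3.60×10⁻³ m².
Initially C₁ = κε₀A/d = 29.1 × 8.85×10⁻¹² × 3.60×10⁻³ / 2.26×10⁻³ = 4.10×10⁻¹⁰ F.
U₁ = 3.10×10⁻⁶ J.
Battery connected ⇒ V is held fixed. C₂ = 0.0344 C₁ and U = ½CV², so U₂/U₁ = C₂/C₁ = 0.0344.
U₂ = 0.0344 × 3.10×10⁻⁶ = 1.07×10⁻⁷ J.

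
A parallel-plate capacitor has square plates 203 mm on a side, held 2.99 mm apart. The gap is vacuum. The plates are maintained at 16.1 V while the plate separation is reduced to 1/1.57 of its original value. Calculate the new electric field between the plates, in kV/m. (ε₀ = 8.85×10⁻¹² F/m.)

A = (203 mm)² = 4.12×10⁻² m².
Initially C₁ = ε₀A/d = 8.85×10⁻¹² × 4.12×10⁻² / 2.99×10⁻³ = 1.22×10⁻¹⁰ F.
E₁ = 5.38×10³ V/m.
Battery connected ⇒ V is held fixed. E = V/d, so E₂/E₁ = d₁/d₂ = 1.57.
E₂ = 1.57 × 5.38×10³ = 8.45×10³ V/m.

8.45 kV/m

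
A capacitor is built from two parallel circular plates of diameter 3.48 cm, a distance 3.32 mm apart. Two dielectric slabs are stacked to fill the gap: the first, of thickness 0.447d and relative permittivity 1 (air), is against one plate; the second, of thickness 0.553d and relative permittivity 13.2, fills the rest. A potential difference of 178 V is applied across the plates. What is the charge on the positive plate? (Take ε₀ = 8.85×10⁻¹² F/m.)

A = π(3.48/2 cm)² = 9.51×10⁻⁴ m².
Stacked slabs ⇒ two capacitors in series, each with the full plate area.
C₁ = κ₁ε₀A/d₁ = 1.00 × 8.85×10⁻¹² × 9.51×10⁻⁴ / 1.48×10⁻³ = 5.67×10⁻¹² F.
C₂ = κ₂ε₀A/d₂ = 13.2 × 8.85×10⁻¹² × 9.51×10⁻⁴ / 1.84×10⁻³ = 6.05×10⁻¹¹ F.
C = (1/C₁ + 1/C₂)⁻¹ = 5.19×10⁻¹² F.
Q = CV = 5.19×10⁻¹² × 178 = 9.23×10⁻¹⁰ C.

Q ≈ 0.923 nC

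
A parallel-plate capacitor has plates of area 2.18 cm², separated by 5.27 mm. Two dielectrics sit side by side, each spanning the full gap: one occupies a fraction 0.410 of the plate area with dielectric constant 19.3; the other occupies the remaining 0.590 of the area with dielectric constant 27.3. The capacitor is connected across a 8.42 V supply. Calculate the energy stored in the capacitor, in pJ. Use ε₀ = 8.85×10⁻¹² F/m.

U ≈ 312 pJ

A = 2.18 cm² = 2.18×10⁻⁴ m².
Side-by-side slabs ⇒ two capacitors in parallel, each spanning the full gap.
C₁ = κ₁ε₀A₁/d = 19.3 × 8.85×10⁻¹² × 8.94×10⁻⁵ / 5.27×10⁻³ = 2.90×10⁻¹² F.
C₂ = κ₂ε₀A₂/d = 27.3 × 8.85×10⁻¹² × 1.29×10⁻⁴ / 5.27×10⁻³ = 5.90×10⁻¹² F.
C = C₁ + C₂ = 8.79×10⁻¹² F.
U = ½CV² = ½ × 8.79×10⁻¹² × (8.42)² = 3.12×10⁻¹⁰ J.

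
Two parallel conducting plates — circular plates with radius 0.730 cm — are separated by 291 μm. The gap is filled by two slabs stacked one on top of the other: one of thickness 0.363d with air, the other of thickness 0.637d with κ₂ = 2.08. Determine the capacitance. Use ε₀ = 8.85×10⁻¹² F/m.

A = π(0.730 cm)² = 1.67×10⁻⁴ m².
Stacked slabs ⇒ two capacitors in series, each with the full plate area.
C₁ = κ₁ε₀A/d₁ = 1.00 × 8.85×10⁻¹² × 1.67×10⁻⁴ / 1.06×10⁻⁴ = 1.40×10⁻¹¹ F.
C₂ = κ₂ε₀A/d₂ = 2.08 × 8.85×10⁻¹² × 1.67×10⁻⁴ / 1.85×10⁻⁴ = 1.66×10⁻¹¹ F.
C = (1/C₁ + 1/C₂)⁻¹ = 7.61×10⁻¹² F.

C ≈ 7.61 pF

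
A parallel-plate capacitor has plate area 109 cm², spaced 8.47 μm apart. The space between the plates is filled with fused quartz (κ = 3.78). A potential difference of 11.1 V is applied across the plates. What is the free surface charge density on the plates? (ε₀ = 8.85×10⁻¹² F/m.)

43.8 μC/m²

A = 109 cm² = 1.09×10⁻² m².
C = κε₀A/d = 3.78 × 8.85×10⁻¹² × 1.09×10⁻² / 8.47×10⁻⁶ = 4.31×10⁻⁸ F.
σ = Q/A = CV/A = 4.31×10⁻⁸ × 11.1 / 1.09×10⁻² = 4.38×10⁻⁵ C/m².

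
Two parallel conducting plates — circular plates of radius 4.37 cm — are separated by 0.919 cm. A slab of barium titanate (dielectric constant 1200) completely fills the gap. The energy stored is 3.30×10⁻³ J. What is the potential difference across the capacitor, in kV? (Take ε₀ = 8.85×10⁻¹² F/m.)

0.976 kV

A = π(4.37 cm)² = 6.00×10⁻³ m².
C = κε₀A/d = 1200 × 8.85×10⁻¹² × 6.00×10⁻³ / 9.19×10⁻³ = 6.93×10⁻⁹ F.
V = √(2U/C) = √(2 × 3.30×10⁻³ / 6.93×10⁻⁹) = 9.76×10² V.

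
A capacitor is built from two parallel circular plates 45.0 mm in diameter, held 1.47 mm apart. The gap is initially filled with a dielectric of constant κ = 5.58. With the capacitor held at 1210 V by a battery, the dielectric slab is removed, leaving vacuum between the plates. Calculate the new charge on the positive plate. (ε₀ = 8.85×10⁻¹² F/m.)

11.6 nC

A = π(45.0/2 mm)² = 1.59×10⁻³ m².
Initially C₁ = κε₀A/d = 5.58 × 8.85×10⁻¹² × 1.59×10⁻³ / 1.47×10⁻³ = 5.34×10⁻¹¹ F.
Q₁ = 6.46×10⁻⁸ C.
Battery connected ⇒ V is held fixed. C₂ = 0.179 C₁ and Q = CV, so Q₂/Q₁ = C₂/C₁ = 0.179.
Q₂ = 0.179 × 6.46×10⁻⁸ = 1.16×10⁻⁸ C.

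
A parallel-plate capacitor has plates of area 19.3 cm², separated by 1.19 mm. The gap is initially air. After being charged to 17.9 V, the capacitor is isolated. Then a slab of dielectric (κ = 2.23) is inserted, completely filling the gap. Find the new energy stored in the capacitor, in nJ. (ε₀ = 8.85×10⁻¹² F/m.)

A = 19.3 cm² = 1.93×10⁻³ m².
Initially C₁ = ε₀A/d = 8.85×10⁻¹² × 1.93×10⁻³ / 1.19×10⁻³ = 1.44×10⁻¹¹ F.
U₁ = 2.30×10⁻⁹ J.
Isolated ⇒ Q is held fixed. C₂ = 2.23 C₁ and U = Q²/(2C), so U₂/U₁ = C₁/C₂ = 0.448.
U₂ = 0.448 × 2.30×10⁻⁹ = 1.03×10⁻⁹ J.

U ≈ 1.03 nJ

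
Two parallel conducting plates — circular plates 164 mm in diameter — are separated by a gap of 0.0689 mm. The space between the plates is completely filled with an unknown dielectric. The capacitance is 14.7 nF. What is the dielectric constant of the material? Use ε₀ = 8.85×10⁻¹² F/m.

5.42

A = π(164/2 mm)² = 2.11×10⁻² m².
κ = Cd/(ε₀A) = 1.47×10⁻⁸ × 6.89×10⁻⁵ / (8.85×10⁻¹² × 2.11×10⁻²) = 5.42.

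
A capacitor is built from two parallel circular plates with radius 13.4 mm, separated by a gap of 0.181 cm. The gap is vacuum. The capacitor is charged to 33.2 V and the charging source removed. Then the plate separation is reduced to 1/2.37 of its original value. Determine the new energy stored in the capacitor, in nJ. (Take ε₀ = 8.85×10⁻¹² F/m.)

U ≈ 0.641 nJ

A = π(13.4 mm)² = 5.64×10⁻⁴ m².
Initially C₁ = ε₀A/d = 8.85×10⁻¹² × 5.64×10⁻⁴ / 1.81×10⁻³ = 2.76×10⁻¹² F.
U₁ = 1.52×10⁻⁹ J.
Isolated ⇒ Q is held fixed. C₂ = 2.37 C₁ and U = Q²/(2C), so U₂/U₁ = C₁/C₂ = 0.422.
U₂ = 0.422 × 1.52×10⁻⁹ = 6.41×10⁻¹⁰ J.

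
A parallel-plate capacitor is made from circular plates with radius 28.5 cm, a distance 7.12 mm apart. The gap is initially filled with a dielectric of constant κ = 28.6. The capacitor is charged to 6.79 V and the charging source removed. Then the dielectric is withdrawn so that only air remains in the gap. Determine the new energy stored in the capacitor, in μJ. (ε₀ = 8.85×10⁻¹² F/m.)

U ≈ 5.98 μJ

A = π(28.5 cm)² = 0.255 m².
Initially C₁ = κε₀A/d = 28.6 × 8.85×10⁻¹² × 0.255 / 7.12×10⁻³ = 9.07×10⁻⁹ F.
U₁ = 2.09×10⁻⁷ J.
Isolated ⇒ Q is held fixed. C₂ = 0.0350 C₁ and U = Q²/(2C), so U₂/U₁ = C₁/C₂ = 28.6.
U₂ = 28.6 × 2.09×10⁻⁷ = 5.98×10⁻⁶ J.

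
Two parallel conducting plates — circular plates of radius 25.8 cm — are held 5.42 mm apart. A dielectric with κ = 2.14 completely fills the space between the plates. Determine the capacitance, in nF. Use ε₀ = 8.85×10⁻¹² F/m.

0.731 nF

A = π(25.8 cm)² = 0.209 m².
C = κε₀A/d = 2.14 × 8.85×10⁻¹² × 0.209 / 5.42×10⁻³ = 7.31×10⁻¹⁰ F.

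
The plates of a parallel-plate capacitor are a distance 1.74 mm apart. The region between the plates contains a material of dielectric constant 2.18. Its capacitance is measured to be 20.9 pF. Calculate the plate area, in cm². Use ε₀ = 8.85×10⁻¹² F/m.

A ≈ 18.8 cm²

A = Cd/(κε₀) = 2.09×10⁻¹¹ × 1.74×10⁻³ / (2.18 × 8.85×10⁻¹²) = 1.88×10⁻³ m².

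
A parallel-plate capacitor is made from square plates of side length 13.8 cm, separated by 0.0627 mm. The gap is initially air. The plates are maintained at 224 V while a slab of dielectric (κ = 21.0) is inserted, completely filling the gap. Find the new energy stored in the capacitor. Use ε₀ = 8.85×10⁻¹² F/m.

A = (13.8 cm)² = 1.90×10⁻² m².
Initially C₁ = ε₀A/d = 8.85×10⁻¹² × 1.90×10⁻² / 6.27×10⁻⁵ = 2.69×10⁻⁹ F.
U₁ = 6.74×10⁻⁵ J.
Battery connected ⇒ V is held fixed. C₂ = 21.0 C₁ and U = ½CV², so U₂/U₁ = C₂/C₁ = 21.0.
U₂ = 21.0 × 6.74×10⁻⁵ = 1.42×10⁻³ J.

U ≈ 1.42 mJ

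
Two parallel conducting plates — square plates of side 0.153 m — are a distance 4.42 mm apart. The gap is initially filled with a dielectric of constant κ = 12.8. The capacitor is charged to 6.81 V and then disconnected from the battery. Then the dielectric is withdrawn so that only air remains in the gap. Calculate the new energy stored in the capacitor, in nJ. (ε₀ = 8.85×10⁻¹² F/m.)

178 nJ

A = (0.153 m)² = 2.34×10⁻² m².
Initially C₁ = κε₀A/d = 12.8 × 8.85×10⁻¹² × 2.34×10⁻² / 4.42×10⁻³ = 6.00×10⁻¹⁰ F.
U₁ = 1.39×10⁻⁸ J.
Isolated ⇒ Q is held fixed. C₂ = 0.0781 C₁ and U = Q²/(2C), so U₂/U₁ = C₁/C₂ = 12.8.
U₂ = 12.8 × 1.39×10⁻⁸ = 1.78×10⁻⁷ J.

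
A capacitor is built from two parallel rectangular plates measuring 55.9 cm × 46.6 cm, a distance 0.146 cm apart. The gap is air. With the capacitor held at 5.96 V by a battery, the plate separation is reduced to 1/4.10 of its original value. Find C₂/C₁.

C₂/C₁ ≈ 4.10

C = ε₀A/d scales as 1/d, so C₂/C₁ = d₁/d₂ = 4.10.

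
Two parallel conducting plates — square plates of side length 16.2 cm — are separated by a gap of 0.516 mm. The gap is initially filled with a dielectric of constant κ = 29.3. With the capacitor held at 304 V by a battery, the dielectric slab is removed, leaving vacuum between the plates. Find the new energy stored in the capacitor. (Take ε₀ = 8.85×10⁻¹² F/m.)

A = (16.2 cm)² = 2.62×10⁻² m².
Initially C₁ = κε₀A/d = 29.3 × 8.85×10⁻¹² × 2.62×10⁻² / 5.16×10⁻⁴ = 1.32×10⁻⁸ F.
U₁ = 6.09×10⁻⁴ J.
Battery connected ⇒ V is held fixed. C₂ = 0.0341 C₁ and U = ½CV², so U₂/U₁ = C₂/C₁ = 0.0341.
U₂ = 0.0341 × 6.09×10⁻⁴ = 2.08×10⁻⁵ J.

20.8 μJ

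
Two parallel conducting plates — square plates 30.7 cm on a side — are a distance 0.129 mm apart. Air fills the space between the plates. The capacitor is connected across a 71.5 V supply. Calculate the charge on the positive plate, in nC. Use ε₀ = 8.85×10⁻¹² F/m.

A = (30.7 cm)² = 9.42×10⁻² m².
C = ε₀A/d = 8.85×10⁻¹² × 9.42×10⁻² / 1.29×10⁻⁴ = 6.47×10⁻⁹ F.
Q = CV = 6.47×10⁻⁹ × 71.5 = 4.62×10⁻⁷ C.

462 nC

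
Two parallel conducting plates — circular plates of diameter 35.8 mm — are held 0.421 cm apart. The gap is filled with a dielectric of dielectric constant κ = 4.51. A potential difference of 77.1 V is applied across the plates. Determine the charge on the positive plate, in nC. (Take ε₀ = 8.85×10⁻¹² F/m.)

0.736 nC

A = π(35.8/2 mm)² = 1.01×10⁻³ m².
C = κε₀A/d = 4.51 × 8.85×10⁻¹² × 1.01×10⁻³ / 4.21×10⁻³ = 9.54×10⁻¹² F.
Q = CV = 9.54×10⁻¹² × 77.1 = 7.36×10⁻¹⁰ C.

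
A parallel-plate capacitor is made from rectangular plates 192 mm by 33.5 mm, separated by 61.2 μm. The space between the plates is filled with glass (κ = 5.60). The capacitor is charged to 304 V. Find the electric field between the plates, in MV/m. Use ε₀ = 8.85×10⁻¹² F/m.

4.97 MV/m

E = V/d = 304 / 6.12×10⁻⁵ = 4.97×10⁶ V/m.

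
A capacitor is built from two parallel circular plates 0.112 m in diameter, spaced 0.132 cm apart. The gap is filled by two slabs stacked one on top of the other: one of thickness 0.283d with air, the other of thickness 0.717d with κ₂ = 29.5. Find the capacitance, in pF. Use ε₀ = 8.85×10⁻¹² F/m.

A = π(0.112/2 m)² = 9.85×10⁻³ m².
Stacked slabs ⇒ two capacitors in series, each with the full plate area.
C₁ = κ₁ε₀A/d₁ = 1.00 × 8.85×10⁻¹² × 9.85×10⁻³ / 3.74×10⁻⁴ = 2.33×10⁻¹⁰ F.
C₂ = κ₂ε₀A/d₂ = 29.5 × 8.85×10⁻¹² × 9.85×10⁻³ / 9.46×10⁻⁴ = 2.72×10⁻⁹ F.
C = (1/C₁ + 1/C₂)⁻¹ = 2.15×10⁻¹⁰ F.

C ≈ 215 pF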